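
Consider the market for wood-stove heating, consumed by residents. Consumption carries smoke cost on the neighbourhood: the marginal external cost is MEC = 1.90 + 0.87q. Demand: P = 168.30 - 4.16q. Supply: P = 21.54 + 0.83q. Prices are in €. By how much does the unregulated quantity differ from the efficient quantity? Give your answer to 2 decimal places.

Market equilibrium (private): 21.54 + 0.83q = 168.30 - 4.16q → q_m = 29.4108.
Social marginal benefit = demand − MEC = 166.40 - 5.03q.
Set SMB = MC: 166.40 - 5.03q = 21.54 + 0.83q → q* = 24.7201.
Gap = |29.4108 − 24.7201| = 4.6907.

4.69 units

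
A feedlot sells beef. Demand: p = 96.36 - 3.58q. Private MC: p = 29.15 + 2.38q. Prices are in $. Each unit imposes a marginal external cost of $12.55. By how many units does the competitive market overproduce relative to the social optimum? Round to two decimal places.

2.11 units

Market equilibrium (private): 29.15 + 2.38q = 96.36 - 3.58q → q_m = 11.2768.
Social marginal cost = private MC + MEC = 41.70 + 2.38q.
Set SMC = demand: 41.70 + 2.38q = 96.36 - 3.58q → q* = 9.1711.
Gap = |11.2768 − 9.1711| = 2.1057.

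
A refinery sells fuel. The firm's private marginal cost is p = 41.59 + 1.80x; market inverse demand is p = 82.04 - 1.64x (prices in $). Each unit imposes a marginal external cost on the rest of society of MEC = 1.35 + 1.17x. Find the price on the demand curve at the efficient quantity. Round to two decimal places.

P = $68.13

Social marginal cost = private MC + MEC = 42.94 + 2.97x.
Set SMC = demand: 42.94 + 2.97x = 82.04 - 1.64x → x* = 8.4816.
Consumer price on the demand curve at x*: 82.04 − 1.64×8.4816 = 68.1302.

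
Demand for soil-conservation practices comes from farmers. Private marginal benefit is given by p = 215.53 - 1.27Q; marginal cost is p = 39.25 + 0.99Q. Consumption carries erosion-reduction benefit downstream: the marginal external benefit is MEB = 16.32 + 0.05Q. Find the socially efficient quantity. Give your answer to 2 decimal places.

Q* = 87.15

Social marginal benefit = demand + MEB = 231.85 - 1.22Q.
Set SMB = MC: 231.85 - 1.22Q = 39.25 + 0.99Q → Q* = 87.1493.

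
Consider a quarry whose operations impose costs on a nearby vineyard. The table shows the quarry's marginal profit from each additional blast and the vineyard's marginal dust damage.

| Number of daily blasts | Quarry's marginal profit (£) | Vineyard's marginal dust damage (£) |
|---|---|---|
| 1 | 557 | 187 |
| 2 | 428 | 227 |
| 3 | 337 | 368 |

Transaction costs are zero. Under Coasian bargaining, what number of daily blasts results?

2

Bargaining reaches the level where marginal profit last exceeds marginal dust damage.
That holds through level 2 (428 ≥ 227) but not at 3 (337 < 368).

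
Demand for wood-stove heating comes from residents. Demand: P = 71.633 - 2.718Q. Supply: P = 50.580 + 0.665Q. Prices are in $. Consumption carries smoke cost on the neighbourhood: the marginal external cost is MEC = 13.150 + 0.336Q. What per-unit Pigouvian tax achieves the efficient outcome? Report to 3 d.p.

tax = $13.864 per unit

Social marginal benefit = demand − MEC = 58.483 - 3.054Q.
Set SMB = MC: 58.483 - 3.054Q = 50.580 + 0.665Q → Q* = 2.1250.
The Pigouvian tax equals MEC at Q*: 13.150 + 0.336×2.1250 = 13.8640.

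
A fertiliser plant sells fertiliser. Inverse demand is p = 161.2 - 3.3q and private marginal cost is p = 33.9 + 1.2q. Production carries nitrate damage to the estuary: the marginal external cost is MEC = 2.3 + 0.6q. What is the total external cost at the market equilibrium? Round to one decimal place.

Market equilibrium (private): 33.9 + 1.2q = 161.2 - 3.3q → q_m = 28.2889.
Total external cost = ∫₀^{q_m} (2.3 + 0.6q) dq = 2.3×28.2889 + ½×0.6×28.2889² = 305.1430.

305.1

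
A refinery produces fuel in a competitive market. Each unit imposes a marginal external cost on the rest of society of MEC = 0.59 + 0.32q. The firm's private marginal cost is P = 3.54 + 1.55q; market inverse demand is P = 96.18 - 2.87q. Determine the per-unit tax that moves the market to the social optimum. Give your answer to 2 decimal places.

tax = 6.80 per unit

Social marginal cost = private MC + MEC = 4.13 + 1.87q.
Set SMC = demand: 4.13 + 1.87q = 96.18 - 2.87q → q* = 19.4198.
The Pigouvian tax equals MEC at q*: 0.59 + 0.32×19.4198 = 6.8043.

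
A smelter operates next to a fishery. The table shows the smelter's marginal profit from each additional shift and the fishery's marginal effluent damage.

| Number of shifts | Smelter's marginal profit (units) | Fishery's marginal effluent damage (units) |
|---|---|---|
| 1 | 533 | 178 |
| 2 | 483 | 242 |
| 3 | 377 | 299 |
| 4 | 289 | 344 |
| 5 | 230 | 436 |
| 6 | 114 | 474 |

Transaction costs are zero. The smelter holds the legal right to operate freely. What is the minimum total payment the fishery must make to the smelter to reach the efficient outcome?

633

Left alone the smelter would choose level 6 (marginal profit stays positive).
Efficient level: k* = 3 (marginal profit ≥ marginal effluent damage through 3).
The fishery must at least cover the smelter's forgone profit from cutting 6→3: 289 + 230 + 114 = 633.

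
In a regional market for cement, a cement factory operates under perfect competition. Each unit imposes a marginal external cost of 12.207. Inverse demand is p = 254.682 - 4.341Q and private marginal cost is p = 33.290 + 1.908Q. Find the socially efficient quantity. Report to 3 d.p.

Q* = 33.475

Social marginal cost = private MC + MEC = 45.497 + 1.908Q.
Set SMC = demand: 45.497 + 1.908Q = 254.682 - 4.341Q → Q* = 33.4750.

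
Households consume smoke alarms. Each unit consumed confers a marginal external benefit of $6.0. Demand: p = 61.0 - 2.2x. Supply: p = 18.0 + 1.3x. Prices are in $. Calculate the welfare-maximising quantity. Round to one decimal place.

x* = 14.0

Social marginal benefit = demand + MEB = 67.0 - 2.2x.
Set SMB = MC: 67.0 - 2.2x = 18.0 + 1.3x → x* = 14.0000.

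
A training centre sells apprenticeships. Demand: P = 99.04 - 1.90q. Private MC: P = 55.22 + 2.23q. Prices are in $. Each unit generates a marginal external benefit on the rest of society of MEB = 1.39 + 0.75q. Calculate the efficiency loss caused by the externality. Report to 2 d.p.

Market equilibrium (private): 55.22 + 2.23q = 99.04 - 1.90q → q_m = 10.6102.
Social marginal cost = private MC − MEB = 53.83 + 1.48q.
Set SMC = demand: 53.83 + 1.48q = 99.04 - 1.90q → q* = 13.3757.
Between q* and q_m the wedge demand − SMC runs linearly from 0 to MEB(q_m), so the loss is a triangle.
DWL = ½ × 2.7655 × 9.3476 = 12.9254.

DWL = $12.93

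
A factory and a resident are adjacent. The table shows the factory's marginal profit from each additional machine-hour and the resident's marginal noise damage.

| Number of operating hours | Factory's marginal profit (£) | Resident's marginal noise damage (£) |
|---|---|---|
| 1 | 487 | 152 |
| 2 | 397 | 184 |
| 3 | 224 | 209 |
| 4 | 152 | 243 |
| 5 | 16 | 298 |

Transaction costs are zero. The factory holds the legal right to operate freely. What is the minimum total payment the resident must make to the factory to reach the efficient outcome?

£168

Left alone the factory would choose level 5 (marginal profit stays positive).
Efficient level: k* = 3 (marginal profit ≥ marginal noise damage through 3).
The resident must at least cover the factory's forgone profit from cutting 5→3: 152 + 16 = 168.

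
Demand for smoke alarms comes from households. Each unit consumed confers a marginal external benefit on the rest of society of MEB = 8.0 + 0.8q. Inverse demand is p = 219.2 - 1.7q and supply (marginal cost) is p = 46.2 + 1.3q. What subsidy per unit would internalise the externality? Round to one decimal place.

subsidy = 73.8 per unit

Social marginal benefit = demand + MEB = 227.2 - 0.9q.
Set SMB = MC: 227.2 - 0.9q = 46.2 + 1.3q → q* = 82.2727.
The Pigouvian subsidy equals MEB at q*: 8.0 + 0.8×82.2727 = 73.8182.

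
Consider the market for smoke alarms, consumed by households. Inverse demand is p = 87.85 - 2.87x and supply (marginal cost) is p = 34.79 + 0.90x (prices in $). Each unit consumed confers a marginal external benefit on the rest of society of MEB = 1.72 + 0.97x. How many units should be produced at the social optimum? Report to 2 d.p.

x* = 19.56

Social marginal benefit = demand + MEB = 89.57 - 1.90x.
Set SMB = MC: 89.57 - 1.90x = 34.79 + 0.90x → x* = 19.5643.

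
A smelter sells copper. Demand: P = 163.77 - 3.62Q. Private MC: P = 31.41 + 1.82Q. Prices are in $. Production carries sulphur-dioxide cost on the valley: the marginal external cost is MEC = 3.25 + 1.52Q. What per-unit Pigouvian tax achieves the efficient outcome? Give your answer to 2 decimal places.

tax = $31.45 per unit

Social marginal cost = private MC + MEC = 34.66 + 3.34Q.
Set SMC = demand: 34.66 + 3.34Q = 163.77 - 3.62Q → Q* = 18.5503.
The Pigouvian tax equals MEC at Q*: 3.25 + 1.52×18.5503 = 31.4465.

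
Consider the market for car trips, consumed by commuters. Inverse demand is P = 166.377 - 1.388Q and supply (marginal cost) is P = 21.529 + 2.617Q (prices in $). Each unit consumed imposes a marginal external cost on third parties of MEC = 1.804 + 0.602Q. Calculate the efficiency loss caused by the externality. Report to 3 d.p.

DWL = $60.326

Market equilibrium (private): 21.529 + 2.617Q = 166.377 - 1.388Q → Q_m = 36.1668.
Social marginal benefit = demand − MEC = 164.573 - 1.990Q.
Set SMB = MC: 164.573 - 1.990Q = 21.529 + 2.617Q → Q* = 31.0493.
Between Q* and Q_m the wedge MC − SMB runs linearly from 0 to MEC(Q_m), so the loss is a triangle.
DWL = ½ × 5.1175 × 23.5764 = 60.3261.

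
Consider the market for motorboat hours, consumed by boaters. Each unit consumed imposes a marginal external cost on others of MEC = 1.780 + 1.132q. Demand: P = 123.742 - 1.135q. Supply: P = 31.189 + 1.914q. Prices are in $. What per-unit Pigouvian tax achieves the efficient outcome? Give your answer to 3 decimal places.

Social marginal benefit = demand − MEC = 121.962 - 2.267q.
Set SMB = MC: 121.962 - 2.267q = 31.189 + 1.914q → q* = 21.7108.
The Pigouvian tax equals MEC at q*: 1.780 + 1.132×21.7108 = 26.3566.

tax = $26.357 per unit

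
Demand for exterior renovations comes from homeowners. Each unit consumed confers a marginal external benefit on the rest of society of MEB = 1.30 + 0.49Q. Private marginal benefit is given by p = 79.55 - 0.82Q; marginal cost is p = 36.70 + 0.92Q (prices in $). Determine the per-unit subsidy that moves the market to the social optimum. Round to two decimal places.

Social marginal benefit = demand + MEB = 80.85 - 0.33Q.
Set SMB = MC: 80.85 - 0.33Q = 36.70 + 0.92Q → Q* = 35.3200.
The Pigouvian subsidy equals MEB at Q*: 1.30 + 0.49×35.3200 = 18.6068.

subsidy = $18.61 per unit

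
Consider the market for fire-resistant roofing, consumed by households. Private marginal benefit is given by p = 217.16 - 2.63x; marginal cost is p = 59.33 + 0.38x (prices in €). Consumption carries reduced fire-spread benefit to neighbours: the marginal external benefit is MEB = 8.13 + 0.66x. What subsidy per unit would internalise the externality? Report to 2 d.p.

subsidy = €54.74 per unit

Social marginal benefit = demand + MEB = 225.29 - 1.97x.
Set SMB = MC: 225.29 - 1.97x = 59.33 + 0.38x → x* = 70.6213.
The Pigouvian subsidy equals MEB at x*: 8.13 + 0.66×70.6213 = 54.7401.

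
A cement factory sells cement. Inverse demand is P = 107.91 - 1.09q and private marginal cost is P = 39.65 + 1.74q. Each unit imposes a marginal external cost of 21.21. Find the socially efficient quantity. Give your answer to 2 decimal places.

q* = 16.63

Social marginal cost = private MC + MEC = 60.86 + 1.74q.
Set SMC = demand: 60.86 + 1.74q = 107.91 - 1.09q → q* = 16.6254.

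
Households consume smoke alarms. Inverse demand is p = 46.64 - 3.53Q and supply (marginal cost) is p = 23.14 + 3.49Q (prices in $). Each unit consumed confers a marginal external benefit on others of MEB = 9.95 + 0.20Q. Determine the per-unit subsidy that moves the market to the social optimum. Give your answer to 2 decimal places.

Social marginal benefit = demand + MEB = 56.59 - 3.33Q.
Set SMB = MC: 56.59 - 3.33Q = 23.14 + 3.49Q → Q* = 4.9047.
The Pigouvian subsidy equals MEB at Q*: 9.95 + 0.20×4.9047 = 10.9309.

subsidy = $10.93 per unit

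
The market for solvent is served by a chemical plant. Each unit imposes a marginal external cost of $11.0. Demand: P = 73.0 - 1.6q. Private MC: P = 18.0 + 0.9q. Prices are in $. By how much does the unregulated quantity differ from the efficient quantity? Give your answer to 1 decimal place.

4.4 units

Market equilibrium (private): 18.0 + 0.9q = 73.0 - 1.6q → q_m = 22.0000.
Social marginal cost = private MC + MEC = 29.0 + 0.9q.
Set SMC = demand: 29.0 + 0.9q = 73.0 - 1.6q → q* = 17.6000.
Gap = |22.0000 − 17.6000| = 4.4000.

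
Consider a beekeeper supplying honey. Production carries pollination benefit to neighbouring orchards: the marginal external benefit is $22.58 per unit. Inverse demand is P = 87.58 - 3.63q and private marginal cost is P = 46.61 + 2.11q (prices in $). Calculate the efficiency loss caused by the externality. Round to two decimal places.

DWL = $44.41

Market equilibrium (private): 46.61 + 2.11q = 87.58 - 3.63q → q_m = 7.1376.
Social marginal cost = private MC − MEB = 24.03 + 2.11q.
Set SMC = demand: 24.03 + 2.11q = 87.58 - 3.63q → q* = 11.0714.
The loss is the area between SMC and demand from q* to q_m; with linear curves that's a triangle of height MEB(q_m).
DWL = ½ × 3.9338 × 22.5800 = 44.4126.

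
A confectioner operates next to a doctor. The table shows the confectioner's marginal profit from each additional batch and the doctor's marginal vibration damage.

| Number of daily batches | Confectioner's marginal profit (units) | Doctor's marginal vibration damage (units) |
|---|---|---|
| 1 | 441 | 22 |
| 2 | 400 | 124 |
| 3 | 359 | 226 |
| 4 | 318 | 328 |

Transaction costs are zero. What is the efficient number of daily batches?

Bargaining reaches the level where marginal profit last exceeds marginal vibration damage.
That holds through level 3 (359 ≥ 226) but not at 4 (318 < 328).

3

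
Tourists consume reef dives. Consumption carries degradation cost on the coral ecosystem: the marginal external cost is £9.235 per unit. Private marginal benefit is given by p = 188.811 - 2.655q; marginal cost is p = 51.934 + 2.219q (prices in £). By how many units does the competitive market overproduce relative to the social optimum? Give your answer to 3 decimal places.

Market equilibrium (private): 51.934 + 2.219q = 188.811 - 2.655q → q_m = 28.0831.
Social marginal benefit = demand − MEC = 179.576 - 2.655q.
Set SMB = MC: 179.576 - 2.655q = 51.934 + 2.219q → q* = 26.1883.
Gap = |28.0831 − 26.1883| = 1.8948.

1.895 units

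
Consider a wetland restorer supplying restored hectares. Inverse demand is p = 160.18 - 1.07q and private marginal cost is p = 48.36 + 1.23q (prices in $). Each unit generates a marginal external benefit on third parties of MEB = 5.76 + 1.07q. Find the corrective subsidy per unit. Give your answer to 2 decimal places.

Social marginal cost = private MC − MEB = 42.60 + 0.16q.
Set SMC = demand: 42.60 + 0.16q = 160.18 - 1.07q → q* = 95.5935.
The Pigouvian subsidy equals MEB at q*: 5.76 + 1.07×95.5935 = 108.0450.

subsidy = $108.05 per unit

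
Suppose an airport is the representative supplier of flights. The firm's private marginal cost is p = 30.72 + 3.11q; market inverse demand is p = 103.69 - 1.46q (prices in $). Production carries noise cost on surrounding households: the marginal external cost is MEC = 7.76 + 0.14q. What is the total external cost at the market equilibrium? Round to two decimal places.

$141.75

Market equilibrium (private): 30.72 + 3.11q = 103.69 - 1.46q → q_m = 15.9672.
Total external cost = ∫₀^{q_m} (7.76 + 0.14q) dq = 7.76×15.9672 + ½×0.14×15.9672² = 141.7521.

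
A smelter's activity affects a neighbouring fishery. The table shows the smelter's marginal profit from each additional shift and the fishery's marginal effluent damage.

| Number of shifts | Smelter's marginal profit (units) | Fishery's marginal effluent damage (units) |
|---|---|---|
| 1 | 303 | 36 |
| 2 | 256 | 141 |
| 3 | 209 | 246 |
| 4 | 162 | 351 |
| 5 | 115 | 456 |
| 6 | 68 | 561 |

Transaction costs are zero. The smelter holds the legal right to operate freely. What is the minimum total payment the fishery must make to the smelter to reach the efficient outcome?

Left alone the smelter would choose level 6 (marginal profit stays positive).
Efficient level: k* = 2 (marginal profit ≥ marginal effluent damage through 2).
The fishery must at least cover the smelter's forgone profit from cutting 6→2: 209 + 162 + 115 + 68 = 554.

554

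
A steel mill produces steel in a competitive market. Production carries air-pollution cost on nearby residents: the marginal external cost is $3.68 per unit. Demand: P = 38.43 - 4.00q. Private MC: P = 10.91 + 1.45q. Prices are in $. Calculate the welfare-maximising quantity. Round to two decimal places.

q* = 4.37

Social marginal cost = private MC + MEC = 14.59 + 1.45q.
Set SMC = demand: 14.59 + 1.45q = 38.43 - 4.00q → q* = 4.3743.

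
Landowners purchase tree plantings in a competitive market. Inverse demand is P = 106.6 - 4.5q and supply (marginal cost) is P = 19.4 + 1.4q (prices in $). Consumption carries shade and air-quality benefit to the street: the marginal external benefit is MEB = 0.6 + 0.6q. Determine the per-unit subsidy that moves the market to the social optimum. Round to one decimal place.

subsidy = $10.5 per unit

Social marginal benefit = demand + MEB = 107.2 - 3.9q.
Set SMB = MC: 107.2 - 3.9q = 19.4 + 1.4q → q* = 16.5660.
The Pigouvian subsidy equals MEB at q*: 0.6 + 0.6×16.5660 = 10.5396.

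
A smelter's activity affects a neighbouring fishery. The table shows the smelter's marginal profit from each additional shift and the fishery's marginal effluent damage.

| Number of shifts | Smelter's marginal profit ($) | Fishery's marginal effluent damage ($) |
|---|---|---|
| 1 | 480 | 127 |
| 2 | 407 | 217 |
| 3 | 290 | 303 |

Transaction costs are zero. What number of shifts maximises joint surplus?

2

Bargaining reaches the level where marginal profit last exceeds marginal effluent damage.
That holds through level 2 (407 ≥ 217) but not at 3 (290 < 303).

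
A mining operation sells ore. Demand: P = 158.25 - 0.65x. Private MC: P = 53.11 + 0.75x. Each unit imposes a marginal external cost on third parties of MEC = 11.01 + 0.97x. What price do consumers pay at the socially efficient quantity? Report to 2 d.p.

P = 132.43

Social marginal cost = private MC + MEC = 64.12 + 1.72x.
Set SMC = demand: 64.12 + 1.72x = 158.25 - 0.65x → x* = 39.7173.
Consumer price on the demand curve at x*: 158.25 − 0.65×39.7173 = 132.4338.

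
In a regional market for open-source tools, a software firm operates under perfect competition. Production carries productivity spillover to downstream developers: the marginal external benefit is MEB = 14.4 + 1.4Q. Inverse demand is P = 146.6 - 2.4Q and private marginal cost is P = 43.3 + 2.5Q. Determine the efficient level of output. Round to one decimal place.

Social marginal cost = private MC − MEB = 28.9 + 1.1Q.
Set SMC = demand: 28.9 + 1.1Q = 146.6 - 2.4Q → Q* = 33.6286.

Q* = 33.6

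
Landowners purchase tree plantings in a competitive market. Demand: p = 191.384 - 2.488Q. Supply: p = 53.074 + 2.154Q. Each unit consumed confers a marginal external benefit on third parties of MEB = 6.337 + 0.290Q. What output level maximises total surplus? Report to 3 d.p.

Q* = 33.237

Social marginal benefit = demand + MEB = 197.721 - 2.198Q.
Set SMB = MC: 197.721 - 2.198Q = 53.074 + 2.154Q → Q* = 33.2369.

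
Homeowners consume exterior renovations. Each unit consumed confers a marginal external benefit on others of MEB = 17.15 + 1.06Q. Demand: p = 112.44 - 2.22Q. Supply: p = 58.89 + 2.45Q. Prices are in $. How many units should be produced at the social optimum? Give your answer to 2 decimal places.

Social marginal benefit = demand + MEB = 129.59 - 1.16Q.
Set SMB = MC: 129.59 - 1.16Q = 58.89 + 2.45Q → Q* = 19.5845.

Q* = 19.58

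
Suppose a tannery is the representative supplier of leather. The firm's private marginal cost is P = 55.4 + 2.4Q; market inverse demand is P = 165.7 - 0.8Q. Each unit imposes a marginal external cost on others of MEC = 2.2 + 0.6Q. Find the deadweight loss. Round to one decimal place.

DWL = 68.9

Market equilibrium (private): 55.4 + 2.4Q = 165.7 - 0.8Q → Q_m = 34.4688.
Social marginal cost = private MC + MEC = 57.6 + 3.0Q.
Set SMC = demand: 57.6 + 3.0Q = 165.7 - 0.8Q → Q* = 28.4474.
The loss is the area between SMC and demand from Q* to Q_m; with linear curves that's a triangle of height MEC(Q_m).
DWL = ½ × 6.0214 × 22.8813 = 68.8887.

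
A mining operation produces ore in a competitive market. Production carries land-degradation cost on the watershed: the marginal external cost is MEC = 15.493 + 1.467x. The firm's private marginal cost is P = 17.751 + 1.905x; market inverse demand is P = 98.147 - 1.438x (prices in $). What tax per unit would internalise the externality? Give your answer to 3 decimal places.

tax = $35.288 per unit

Social marginal cost = private MC + MEC = 33.244 + 3.372x.
Set SMC = demand: 33.244 + 3.372x = 98.147 - 1.438x → x* = 13.4933.
The Pigouvian tax equals MEC at x*: 15.493 + 1.467×13.4933 = 35.2877.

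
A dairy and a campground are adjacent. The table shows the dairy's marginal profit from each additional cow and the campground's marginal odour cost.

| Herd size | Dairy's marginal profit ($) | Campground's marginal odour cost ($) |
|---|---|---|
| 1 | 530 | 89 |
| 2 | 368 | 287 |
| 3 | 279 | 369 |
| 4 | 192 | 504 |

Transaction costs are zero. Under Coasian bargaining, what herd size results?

2

Bargaining reaches the level where marginal profit last exceeds marginal odour cost.
That holds through level 2 (368 ≥ 287) but not at 3 (279 < 369).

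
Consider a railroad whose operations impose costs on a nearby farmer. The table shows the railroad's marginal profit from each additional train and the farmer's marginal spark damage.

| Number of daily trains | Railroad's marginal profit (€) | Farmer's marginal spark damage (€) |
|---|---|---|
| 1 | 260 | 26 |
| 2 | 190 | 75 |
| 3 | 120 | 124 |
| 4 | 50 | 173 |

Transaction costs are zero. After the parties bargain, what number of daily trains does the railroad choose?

Bargaining reaches the level where marginal profit last exceeds marginal spark damage.
That holds through level 2 (190 ≥ 75) but not at 3 (120 < 124).

2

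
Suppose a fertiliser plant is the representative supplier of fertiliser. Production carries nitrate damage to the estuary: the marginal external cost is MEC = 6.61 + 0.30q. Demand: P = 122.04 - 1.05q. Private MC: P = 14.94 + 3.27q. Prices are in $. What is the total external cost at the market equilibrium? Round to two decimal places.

$256.07

Market equilibrium (private): 14.94 + 3.27q = 122.04 - 1.05q → q_m = 24.7917.
Total external cost = ∫₀^{q_m} (6.61 + 0.30q) dq = 6.61×24.7917 + ½×0.30×24.7917² = 256.0674.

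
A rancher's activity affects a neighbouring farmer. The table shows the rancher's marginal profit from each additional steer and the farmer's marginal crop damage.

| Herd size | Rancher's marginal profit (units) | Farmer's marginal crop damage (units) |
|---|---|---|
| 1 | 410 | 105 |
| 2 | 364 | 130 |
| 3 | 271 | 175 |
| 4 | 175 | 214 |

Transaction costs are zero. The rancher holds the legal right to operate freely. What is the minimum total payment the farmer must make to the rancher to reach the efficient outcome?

Left alone the rancher would choose level 4 (marginal profit stays positive).
Efficient level: k* = 3 (marginal profit ≥ marginal crop damage through 3).
The farmer must at least cover the rancher's forgone profit from cutting 4→3: 175 = 175.

175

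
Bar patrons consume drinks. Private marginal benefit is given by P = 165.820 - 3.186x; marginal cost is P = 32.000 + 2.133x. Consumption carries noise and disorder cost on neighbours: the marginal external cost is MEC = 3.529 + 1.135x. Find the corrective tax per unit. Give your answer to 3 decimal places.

tax = 26.442 per unit

Social marginal benefit = demand − MEC = 162.291 - 4.321x.
Set SMB = MC: 162.291 - 4.321x = 32.000 + 2.133x → x* = 20.1876.
The Pigouvian tax equals MEC at x*: 3.529 + 1.135×20.1876 = 26.4419.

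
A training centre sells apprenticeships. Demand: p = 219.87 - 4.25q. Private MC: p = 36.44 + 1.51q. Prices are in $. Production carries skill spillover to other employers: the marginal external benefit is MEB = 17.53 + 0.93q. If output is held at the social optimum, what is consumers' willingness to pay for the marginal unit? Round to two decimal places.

Social marginal cost = private MC − MEB = 18.91 + 0.58q.
Set SMC = demand: 18.91 + 0.58q = 219.87 - 4.25q → q* = 41.6066.
Consumer price on the demand curve at q*: 219.87 − 4.25×41.6066 = 43.0420.

P = $43.04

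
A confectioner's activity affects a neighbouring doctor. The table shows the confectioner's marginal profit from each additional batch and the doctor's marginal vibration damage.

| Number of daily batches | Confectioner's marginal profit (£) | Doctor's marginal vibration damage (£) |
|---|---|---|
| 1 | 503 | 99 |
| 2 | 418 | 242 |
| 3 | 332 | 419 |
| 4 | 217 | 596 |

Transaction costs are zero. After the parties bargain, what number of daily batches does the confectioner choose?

2

Bargaining reaches the level where marginal profit last exceeds marginal vibration damage.
That holds through level 2 (418 ≥ 242) but not at 3 (332 < 419).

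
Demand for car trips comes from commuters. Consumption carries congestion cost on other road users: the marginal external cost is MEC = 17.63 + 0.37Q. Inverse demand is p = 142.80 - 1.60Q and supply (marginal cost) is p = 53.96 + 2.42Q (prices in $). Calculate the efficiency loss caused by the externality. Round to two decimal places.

Market equilibrium (private): 53.96 + 2.42Q = 142.80 - 1.60Q → Q_m = 22.0995.
Social marginal benefit = demand − MEC = 125.17 - 1.97Q.
Set SMB = MC: 125.17 - 1.97Q = 53.96 + 2.42Q → Q* = 16.2210.
Between Q* and Q_m the wedge MC − SMB runs linearly from 0 to MEC(Q_m), so the loss is a triangle.
DWL = ½ × 5.8785 × 25.8068 = 75.8526.

DWL = $75.85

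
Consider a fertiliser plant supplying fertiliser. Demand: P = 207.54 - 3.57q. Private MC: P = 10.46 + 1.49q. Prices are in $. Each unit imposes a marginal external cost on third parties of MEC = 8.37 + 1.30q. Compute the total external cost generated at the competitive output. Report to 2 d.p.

$1312.05

Market equilibrium (private): 10.46 + 1.49q = 207.54 - 3.57q → q_m = 38.9486.
Total external cost = ∫₀^{q_m} (8.37 + 1.30q) dq = 8.37×38.9486 + ½×1.30×38.9486² = 1312.0455.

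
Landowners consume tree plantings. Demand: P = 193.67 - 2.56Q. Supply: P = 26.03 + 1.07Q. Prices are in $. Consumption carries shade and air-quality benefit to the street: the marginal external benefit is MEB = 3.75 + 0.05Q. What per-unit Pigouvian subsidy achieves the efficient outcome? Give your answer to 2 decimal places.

subsidy = $6.14 per unit

Social marginal benefit = demand + MEB = 197.42 - 2.51Q.
Set SMB = MC: 197.42 - 2.51Q = 26.03 + 1.07Q → Q* = 47.8743.
The Pigouvian subsidy equals MEB at Q*: 3.75 + 0.05×47.8743 = 6.1437.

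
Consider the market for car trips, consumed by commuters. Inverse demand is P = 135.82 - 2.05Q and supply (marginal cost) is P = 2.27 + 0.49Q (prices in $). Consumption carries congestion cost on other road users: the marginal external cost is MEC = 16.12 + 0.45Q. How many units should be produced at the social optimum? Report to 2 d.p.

Social marginal benefit = demand − MEC = 119.70 - 2.50Q.
Set SMB = MC: 119.70 - 2.50Q = 2.27 + 0.49Q → Q* = 39.2742.

Q* = 39.27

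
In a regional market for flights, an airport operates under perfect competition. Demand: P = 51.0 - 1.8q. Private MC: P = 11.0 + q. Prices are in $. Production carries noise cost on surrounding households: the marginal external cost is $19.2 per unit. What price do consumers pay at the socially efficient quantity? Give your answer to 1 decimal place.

P = $37.6

Social marginal cost = private MC + MEC = 30.2 + q.
Set SMC = demand: 30.2 + q = 51.0 - 1.8q → q* = 7.4286.
Consumer price on the demand curve at q*: 51.0 − 1.8×7.4286 = 37.6285.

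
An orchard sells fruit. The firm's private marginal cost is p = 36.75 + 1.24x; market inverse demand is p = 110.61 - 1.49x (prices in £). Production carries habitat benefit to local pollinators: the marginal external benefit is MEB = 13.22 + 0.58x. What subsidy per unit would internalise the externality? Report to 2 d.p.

Social marginal cost = private MC − MEB = 23.53 + 0.66x.
Set SMC = demand: 23.53 + 0.66x = 110.61 - 1.49x → x* = 40.5023.
The Pigouvian subsidy equals MEB at x*: 13.22 + 0.58×40.5023 = 36.7113.

subsidy = £36.71 per unit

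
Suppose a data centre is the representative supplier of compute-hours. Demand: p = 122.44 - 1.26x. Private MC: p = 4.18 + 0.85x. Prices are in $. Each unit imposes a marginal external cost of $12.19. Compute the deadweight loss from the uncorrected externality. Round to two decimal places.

DWL = $35.21

Market equilibrium (private): 4.18 + 0.85x = 122.44 - 1.26x → x_m = 56.0474.
Social marginal cost = private MC + MEC = 16.37 + 0.85x.
Set SMC = demand: 16.37 + 0.85x = 122.44 - 1.26x → x* = 50.2701.
The welfare-loss triangle has base |x_m − x*| and height MEC(x_m) (the vertical gap between SMC and demand is zero at x* and MEC at x_m).
DWL = ½ × 5.7773 × 12.1900 = 35.2126.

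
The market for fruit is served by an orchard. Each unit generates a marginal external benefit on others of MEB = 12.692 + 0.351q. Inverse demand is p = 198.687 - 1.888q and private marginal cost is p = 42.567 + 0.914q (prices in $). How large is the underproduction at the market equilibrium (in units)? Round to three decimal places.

Market equilibrium (private): 42.567 + 0.914q = 198.687 - 1.888q → q_m = 55.7173.
Social marginal cost = private MC − MEB = 29.875 + 0.563q.
Set SMC = demand: 29.875 + 0.563q = 198.687 - 1.888q → q* = 68.8747.
Gap = |55.7173 − 68.8747| = 13.1574.

13.157 units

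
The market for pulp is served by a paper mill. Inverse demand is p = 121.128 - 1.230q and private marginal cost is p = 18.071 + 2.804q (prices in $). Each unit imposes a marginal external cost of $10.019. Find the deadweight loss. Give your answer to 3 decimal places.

Market equilibrium (private): 18.071 + 2.804q = 121.128 - 1.230q → q_m = 25.5471.
Social marginal cost = private MC + MEC = 28.090 + 2.804q.
Set SMC = demand: 28.090 + 2.804q = 121.128 - 1.230q → q* = 23.0635.
The loss is the area between SMC and demand from q* to q_m; with linear curves that's a triangle of height MEC(q_m).
DWL = ½ × 2.4836 × 10.0190 = 12.4416.

DWL = $12.442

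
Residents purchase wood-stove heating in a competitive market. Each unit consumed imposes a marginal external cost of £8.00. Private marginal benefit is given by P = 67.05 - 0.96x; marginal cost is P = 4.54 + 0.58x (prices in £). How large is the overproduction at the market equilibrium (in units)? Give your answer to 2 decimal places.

5.19 units

Market equilibrium (private): 4.54 + 0.58x = 67.05 - 0.96x → x_m = 40.5909.
Social marginal benefit = demand − MEC = 59.05 - 0.96x.
Set SMB = MC: 59.05 - 0.96x = 4.54 + 0.58x → x* = 35.3961.
Gap = |40.5909 − 35.3961| = 5.1948.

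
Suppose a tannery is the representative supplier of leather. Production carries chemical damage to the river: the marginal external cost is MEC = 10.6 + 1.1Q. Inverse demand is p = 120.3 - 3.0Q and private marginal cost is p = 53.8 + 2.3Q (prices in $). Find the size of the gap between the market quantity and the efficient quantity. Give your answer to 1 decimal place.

Market equilibrium (private): 53.8 + 2.3Q = 120.3 - 3.0Q → Q_m = 12.5472.
Social marginal cost = private MC + MEC = 64.4 + 3.4Q.
Set SMC = demand: 64.4 + 3.4Q = 120.3 - 3.0Q → Q* = 8.7344.
Gap = |12.5472 − 8.7344| = 3.8128.

3.8 units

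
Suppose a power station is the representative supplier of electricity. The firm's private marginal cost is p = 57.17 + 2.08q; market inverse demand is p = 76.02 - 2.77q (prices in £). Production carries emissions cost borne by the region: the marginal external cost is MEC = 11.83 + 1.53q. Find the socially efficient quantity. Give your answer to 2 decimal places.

Social marginal cost = private MC + MEC = 69.00 + 3.61q.
Set SMC = demand: 69.00 + 3.61q = 76.02 - 2.77q → q* = 1.1003.

q* = 1.10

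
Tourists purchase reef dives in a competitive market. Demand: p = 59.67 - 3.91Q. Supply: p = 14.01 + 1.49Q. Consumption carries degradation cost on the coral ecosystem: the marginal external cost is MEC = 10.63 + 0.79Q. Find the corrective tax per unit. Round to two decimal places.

tax = 15.10 per unit

Social marginal benefit = demand − MEC = 49.04 - 4.70Q.
Set SMB = MC: 49.04 - 4.70Q = 14.01 + 1.49Q → Q* = 5.6591.
The Pigouvian tax equals MEC at Q*: 10.63 + 0.79×5.6591 = 15.1007.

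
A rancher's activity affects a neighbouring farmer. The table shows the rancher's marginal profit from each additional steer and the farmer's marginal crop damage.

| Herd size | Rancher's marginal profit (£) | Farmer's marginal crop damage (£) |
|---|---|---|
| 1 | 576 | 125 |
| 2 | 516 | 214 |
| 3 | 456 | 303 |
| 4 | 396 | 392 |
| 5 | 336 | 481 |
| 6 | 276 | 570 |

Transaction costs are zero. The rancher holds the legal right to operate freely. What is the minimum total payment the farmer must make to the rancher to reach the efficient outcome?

£612

Left alone the rancher would choose level 6 (marginal profit stays positive).
Efficient level: k* = 4 (marginal profit ≥ marginal crop damage through 4).
The farmer must at least cover the rancher's forgone profit from cutting 6→4: 336 + 276 = 612.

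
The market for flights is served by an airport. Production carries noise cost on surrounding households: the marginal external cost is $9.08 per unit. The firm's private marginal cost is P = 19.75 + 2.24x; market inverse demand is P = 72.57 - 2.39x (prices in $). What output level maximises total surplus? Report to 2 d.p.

x* = 9.45

Social marginal cost = private MC + MEC = 28.83 + 2.24x.
Set SMC = demand: 28.83 + 2.24x = 72.57 - 2.39x → x* = 9.4471.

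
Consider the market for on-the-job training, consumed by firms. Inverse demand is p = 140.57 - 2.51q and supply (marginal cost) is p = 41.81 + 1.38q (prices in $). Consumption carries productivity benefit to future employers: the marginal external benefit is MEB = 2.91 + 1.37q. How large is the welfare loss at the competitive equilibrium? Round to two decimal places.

DWL = $281.88

Market equilibrium (private): 41.81 + 1.38q = 140.57 - 2.51q → q_m = 25.3882.
Social marginal benefit = demand + MEB = 143.48 - 1.14q.
Set SMB = MC: 143.48 - 1.14q = 41.81 + 1.38q → q* = 40.3452.
Between q* and q_m the wedge SMB − MC runs linearly from 0 to MEB(q_m), so the loss is a triangle.
DWL = ½ × 14.9570 × 37.6918 = 281.8781.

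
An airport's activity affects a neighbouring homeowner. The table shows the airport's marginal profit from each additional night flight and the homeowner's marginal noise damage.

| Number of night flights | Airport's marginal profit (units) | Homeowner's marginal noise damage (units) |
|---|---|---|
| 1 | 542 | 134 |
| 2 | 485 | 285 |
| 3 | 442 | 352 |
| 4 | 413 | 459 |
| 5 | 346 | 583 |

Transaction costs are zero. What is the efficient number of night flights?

3

Bargaining reaches the level where marginal profit last exceeds marginal noise damage.
That holds through level 3 (442 ≥ 352) but not at 4 (413 < 459).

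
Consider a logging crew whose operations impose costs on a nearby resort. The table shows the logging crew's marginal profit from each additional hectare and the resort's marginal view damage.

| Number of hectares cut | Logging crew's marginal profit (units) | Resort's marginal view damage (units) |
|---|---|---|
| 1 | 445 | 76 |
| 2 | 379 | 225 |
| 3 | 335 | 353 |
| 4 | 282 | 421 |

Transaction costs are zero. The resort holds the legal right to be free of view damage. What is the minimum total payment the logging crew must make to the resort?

Efficient level: marginal profit ≥ marginal view damage through level 2, so k* = 2.
With the resort holding the right, the logging crew must at least compensate total damage at k*: 76 + 225 = 301.

301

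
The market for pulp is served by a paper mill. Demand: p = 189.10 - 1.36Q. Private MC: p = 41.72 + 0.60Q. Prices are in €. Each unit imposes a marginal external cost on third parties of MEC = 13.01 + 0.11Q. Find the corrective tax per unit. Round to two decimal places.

tax = €20.15 per unit

Social marginal cost = private MC + MEC = 54.73 + 0.71Q.
Set SMC = demand: 54.73 + 0.71Q = 189.10 - 1.36Q → Q* = 64.9130.
The Pigouvian tax equals MEC at Q*: 13.01 + 0.11×64.9130 = 20.1504.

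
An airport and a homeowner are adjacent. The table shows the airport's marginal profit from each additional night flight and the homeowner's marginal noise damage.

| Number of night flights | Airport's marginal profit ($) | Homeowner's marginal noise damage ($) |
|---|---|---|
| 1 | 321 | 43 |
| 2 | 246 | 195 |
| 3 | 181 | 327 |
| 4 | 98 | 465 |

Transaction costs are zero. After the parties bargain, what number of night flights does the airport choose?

2

Bargaining reaches the level where marginal profit last exceeds marginal noise damage.
That holds through level 2 (246 ≥ 195) but not at 3 (181 < 327).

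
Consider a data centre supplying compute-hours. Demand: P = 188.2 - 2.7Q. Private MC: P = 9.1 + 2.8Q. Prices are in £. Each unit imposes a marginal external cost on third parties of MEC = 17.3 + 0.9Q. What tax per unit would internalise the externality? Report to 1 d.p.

Social marginal cost = private MC + MEC = 26.4 + 3.7Q.
Set SMC = demand: 26.4 + 3.7Q = 188.2 - 2.7Q → Q* = 25.2813.
The Pigouvian tax equals MEC at Q*: 17.3 + 0.9×25.2813 = 40.0532.

tax = £40.1 per unit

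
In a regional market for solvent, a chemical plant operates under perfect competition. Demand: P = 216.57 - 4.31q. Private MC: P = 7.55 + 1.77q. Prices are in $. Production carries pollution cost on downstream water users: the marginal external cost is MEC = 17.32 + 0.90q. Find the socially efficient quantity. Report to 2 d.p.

Social marginal cost = private MC + MEC = 24.87 + 2.67q.
Set SMC = demand: 24.87 + 2.67q = 216.57 - 4.31q → q* = 27.4642.

q* = 27.46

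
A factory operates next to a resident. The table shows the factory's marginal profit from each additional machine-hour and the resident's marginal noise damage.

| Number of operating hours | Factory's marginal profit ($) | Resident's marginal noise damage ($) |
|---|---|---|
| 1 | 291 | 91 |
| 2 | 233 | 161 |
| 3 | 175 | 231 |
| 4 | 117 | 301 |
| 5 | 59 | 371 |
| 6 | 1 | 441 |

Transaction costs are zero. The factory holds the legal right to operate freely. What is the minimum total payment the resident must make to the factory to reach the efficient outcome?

$352

Left alone the factory would choose level 6 (marginal profit stays positive).
Efficient level: k* = 2 (marginal profit ≥ marginal noise damage through 2).
The resident must at least cover the factory's forgone profit from cutting 6→2: 175 + 117 + 59 + 1 = 352.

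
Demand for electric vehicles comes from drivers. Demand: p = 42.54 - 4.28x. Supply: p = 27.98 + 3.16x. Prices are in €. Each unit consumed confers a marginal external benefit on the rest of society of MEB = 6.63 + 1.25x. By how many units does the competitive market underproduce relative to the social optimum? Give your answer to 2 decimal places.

Market equilibrium (private): 27.98 + 3.16x = 42.54 - 4.28x → x_m = 1.9570.
Social marginal benefit = demand + MEB = 49.17 - 3.03x.
Set SMB = MC: 49.17 - 3.03x = 27.98 + 3.16x → x* = 3.4233.
Gap = |1.9570 − 3.4233| = 1.4663.

1.47 units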